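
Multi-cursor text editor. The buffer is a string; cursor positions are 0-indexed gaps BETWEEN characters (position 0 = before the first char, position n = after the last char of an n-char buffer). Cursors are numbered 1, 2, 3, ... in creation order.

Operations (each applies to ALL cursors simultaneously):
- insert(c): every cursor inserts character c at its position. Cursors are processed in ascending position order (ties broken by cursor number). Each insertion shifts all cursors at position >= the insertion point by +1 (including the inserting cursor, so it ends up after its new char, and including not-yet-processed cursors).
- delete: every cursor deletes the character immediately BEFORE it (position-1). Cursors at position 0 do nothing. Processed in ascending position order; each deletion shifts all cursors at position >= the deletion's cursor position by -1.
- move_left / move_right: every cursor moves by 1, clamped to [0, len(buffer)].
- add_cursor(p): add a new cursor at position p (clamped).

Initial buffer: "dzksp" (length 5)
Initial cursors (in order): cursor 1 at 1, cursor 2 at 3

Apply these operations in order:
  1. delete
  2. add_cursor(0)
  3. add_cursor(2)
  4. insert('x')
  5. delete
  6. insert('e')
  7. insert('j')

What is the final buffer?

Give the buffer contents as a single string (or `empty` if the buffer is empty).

Answer: eejjzejsejp

Derivation:
After op 1 (delete): buffer="zsp" (len 3), cursors c1@0 c2@1, authorship ...
After op 2 (add_cursor(0)): buffer="zsp" (len 3), cursors c1@0 c3@0 c2@1, authorship ...
After op 3 (add_cursor(2)): buffer="zsp" (len 3), cursors c1@0 c3@0 c2@1 c4@2, authorship ...
After op 4 (insert('x')): buffer="xxzxsxp" (len 7), cursors c1@2 c3@2 c2@4 c4@6, authorship 13.2.4.
After op 5 (delete): buffer="zsp" (len 3), cursors c1@0 c3@0 c2@1 c4@2, authorship ...
After op 6 (insert('e')): buffer="eezesep" (len 7), cursors c1@2 c3@2 c2@4 c4@6, authorship 13.2.4.
After op 7 (insert('j')): buffer="eejjzejsejp" (len 11), cursors c1@4 c3@4 c2@7 c4@10, authorship 1313.22.44.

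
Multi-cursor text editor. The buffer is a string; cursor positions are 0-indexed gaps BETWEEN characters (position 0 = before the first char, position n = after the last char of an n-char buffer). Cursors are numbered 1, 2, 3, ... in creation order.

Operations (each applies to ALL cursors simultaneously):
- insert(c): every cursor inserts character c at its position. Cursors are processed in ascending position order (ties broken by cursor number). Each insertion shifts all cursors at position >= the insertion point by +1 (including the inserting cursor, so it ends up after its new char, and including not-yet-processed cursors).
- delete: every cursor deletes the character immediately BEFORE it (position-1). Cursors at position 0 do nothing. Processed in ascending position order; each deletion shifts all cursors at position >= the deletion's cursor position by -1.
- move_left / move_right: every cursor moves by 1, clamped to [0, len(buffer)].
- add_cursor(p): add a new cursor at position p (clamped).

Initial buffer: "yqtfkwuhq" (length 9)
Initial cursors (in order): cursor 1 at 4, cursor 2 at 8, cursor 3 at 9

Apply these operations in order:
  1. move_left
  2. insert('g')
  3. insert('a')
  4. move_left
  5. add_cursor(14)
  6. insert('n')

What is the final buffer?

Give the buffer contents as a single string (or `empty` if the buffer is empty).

Answer: yqtgnafkwugnahgnanq

Derivation:
After op 1 (move_left): buffer="yqtfkwuhq" (len 9), cursors c1@3 c2@7 c3@8, authorship .........
After op 2 (insert('g')): buffer="yqtgfkwughgq" (len 12), cursors c1@4 c2@9 c3@11, authorship ...1....2.3.
After op 3 (insert('a')): buffer="yqtgafkwugahgaq" (len 15), cursors c1@5 c2@11 c3@14, authorship ...11....22.33.
After op 4 (move_left): buffer="yqtgafkwugahgaq" (len 15), cursors c1@4 c2@10 c3@13, authorship ...11....22.33.
After op 5 (add_cursor(14)): buffer="yqtgafkwugahgaq" (len 15), cursors c1@4 c2@10 c3@13 c4@14, authorship ...11....22.33.
After op 6 (insert('n')): buffer="yqtgnafkwugnahgnanq" (len 19), cursors c1@5 c2@12 c3@16 c4@18, authorship ...111....222.3334.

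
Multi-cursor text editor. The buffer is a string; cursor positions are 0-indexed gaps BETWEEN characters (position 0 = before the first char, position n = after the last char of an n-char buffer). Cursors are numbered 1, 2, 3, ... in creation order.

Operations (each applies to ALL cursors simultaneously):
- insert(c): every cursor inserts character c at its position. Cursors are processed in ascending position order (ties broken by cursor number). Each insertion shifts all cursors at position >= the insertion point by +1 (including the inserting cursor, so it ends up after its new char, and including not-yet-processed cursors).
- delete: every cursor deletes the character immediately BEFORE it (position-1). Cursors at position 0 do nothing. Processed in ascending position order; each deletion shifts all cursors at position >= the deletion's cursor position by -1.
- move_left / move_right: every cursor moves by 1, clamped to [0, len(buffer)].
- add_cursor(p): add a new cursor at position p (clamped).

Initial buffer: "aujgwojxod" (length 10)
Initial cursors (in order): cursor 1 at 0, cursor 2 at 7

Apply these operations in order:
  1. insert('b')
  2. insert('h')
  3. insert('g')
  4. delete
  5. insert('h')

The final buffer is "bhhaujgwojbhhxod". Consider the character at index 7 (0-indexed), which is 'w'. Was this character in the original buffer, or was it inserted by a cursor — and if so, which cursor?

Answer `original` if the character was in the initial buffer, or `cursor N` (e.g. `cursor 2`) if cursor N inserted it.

Answer: original

Derivation:
After op 1 (insert('b')): buffer="baujgwojbxod" (len 12), cursors c1@1 c2@9, authorship 1.......2...
After op 2 (insert('h')): buffer="bhaujgwojbhxod" (len 14), cursors c1@2 c2@11, authorship 11.......22...
After op 3 (insert('g')): buffer="bhgaujgwojbhgxod" (len 16), cursors c1@3 c2@13, authorship 111.......222...
After op 4 (delete): buffer="bhaujgwojbhxod" (len 14), cursors c1@2 c2@11, authorship 11.......22...
After op 5 (insert('h')): buffer="bhhaujgwojbhhxod" (len 16), cursors c1@3 c2@13, authorship 111.......222...
Authorship (.=original, N=cursor N): 1 1 1 . . . . . . . 2 2 2 . . .
Index 7: author = original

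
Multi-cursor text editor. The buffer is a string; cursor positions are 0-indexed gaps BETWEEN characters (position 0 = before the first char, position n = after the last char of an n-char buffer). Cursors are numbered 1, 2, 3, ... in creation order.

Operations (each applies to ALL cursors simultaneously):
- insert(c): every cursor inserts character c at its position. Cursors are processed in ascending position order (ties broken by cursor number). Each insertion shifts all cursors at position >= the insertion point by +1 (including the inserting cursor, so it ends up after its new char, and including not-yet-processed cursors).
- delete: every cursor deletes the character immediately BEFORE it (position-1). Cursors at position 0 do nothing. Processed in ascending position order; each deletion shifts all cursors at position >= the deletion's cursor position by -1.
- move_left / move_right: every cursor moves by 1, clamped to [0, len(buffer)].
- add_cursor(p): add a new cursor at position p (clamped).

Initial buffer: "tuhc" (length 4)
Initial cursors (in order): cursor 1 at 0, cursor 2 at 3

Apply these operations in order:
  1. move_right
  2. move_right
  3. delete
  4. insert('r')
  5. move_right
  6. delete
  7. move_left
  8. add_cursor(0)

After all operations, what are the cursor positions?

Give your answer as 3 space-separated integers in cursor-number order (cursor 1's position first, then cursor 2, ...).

Answer: 1 1 0

Derivation:
After op 1 (move_right): buffer="tuhc" (len 4), cursors c1@1 c2@4, authorship ....
After op 2 (move_right): buffer="tuhc" (len 4), cursors c1@2 c2@4, authorship ....
After op 3 (delete): buffer="th" (len 2), cursors c1@1 c2@2, authorship ..
After op 4 (insert('r')): buffer="trhr" (len 4), cursors c1@2 c2@4, authorship .1.2
After op 5 (move_right): buffer="trhr" (len 4), cursors c1@3 c2@4, authorship .1.2
After op 6 (delete): buffer="tr" (len 2), cursors c1@2 c2@2, authorship .1
After op 7 (move_left): buffer="tr" (len 2), cursors c1@1 c2@1, authorship .1
After op 8 (add_cursor(0)): buffer="tr" (len 2), cursors c3@0 c1@1 c2@1, authorship .1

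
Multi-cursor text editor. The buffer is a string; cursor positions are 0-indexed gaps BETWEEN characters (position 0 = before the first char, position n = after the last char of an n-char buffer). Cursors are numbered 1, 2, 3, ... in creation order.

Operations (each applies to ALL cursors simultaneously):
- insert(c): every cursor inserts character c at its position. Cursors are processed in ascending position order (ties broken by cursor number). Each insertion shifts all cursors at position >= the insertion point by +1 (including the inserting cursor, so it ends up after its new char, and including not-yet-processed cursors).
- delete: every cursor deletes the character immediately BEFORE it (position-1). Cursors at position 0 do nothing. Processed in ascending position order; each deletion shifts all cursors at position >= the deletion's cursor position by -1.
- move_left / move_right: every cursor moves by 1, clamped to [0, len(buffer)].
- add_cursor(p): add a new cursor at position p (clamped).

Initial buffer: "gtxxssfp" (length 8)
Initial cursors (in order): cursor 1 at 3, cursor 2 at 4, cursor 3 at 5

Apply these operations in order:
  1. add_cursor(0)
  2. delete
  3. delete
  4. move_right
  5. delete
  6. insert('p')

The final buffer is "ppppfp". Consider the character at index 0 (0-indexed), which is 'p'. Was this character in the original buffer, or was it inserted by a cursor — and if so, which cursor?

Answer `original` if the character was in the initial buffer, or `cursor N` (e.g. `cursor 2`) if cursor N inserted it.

Answer: cursor 1

Derivation:
After op 1 (add_cursor(0)): buffer="gtxxssfp" (len 8), cursors c4@0 c1@3 c2@4 c3@5, authorship ........
After op 2 (delete): buffer="gtsfp" (len 5), cursors c4@0 c1@2 c2@2 c3@2, authorship .....
After op 3 (delete): buffer="sfp" (len 3), cursors c1@0 c2@0 c3@0 c4@0, authorship ...
After op 4 (move_right): buffer="sfp" (len 3), cursors c1@1 c2@1 c3@1 c4@1, authorship ...
After op 5 (delete): buffer="fp" (len 2), cursors c1@0 c2@0 c3@0 c4@0, authorship ..
After op 6 (insert('p')): buffer="ppppfp" (len 6), cursors c1@4 c2@4 c3@4 c4@4, authorship 1234..
Authorship (.=original, N=cursor N): 1 2 3 4 . .
Index 0: author = 1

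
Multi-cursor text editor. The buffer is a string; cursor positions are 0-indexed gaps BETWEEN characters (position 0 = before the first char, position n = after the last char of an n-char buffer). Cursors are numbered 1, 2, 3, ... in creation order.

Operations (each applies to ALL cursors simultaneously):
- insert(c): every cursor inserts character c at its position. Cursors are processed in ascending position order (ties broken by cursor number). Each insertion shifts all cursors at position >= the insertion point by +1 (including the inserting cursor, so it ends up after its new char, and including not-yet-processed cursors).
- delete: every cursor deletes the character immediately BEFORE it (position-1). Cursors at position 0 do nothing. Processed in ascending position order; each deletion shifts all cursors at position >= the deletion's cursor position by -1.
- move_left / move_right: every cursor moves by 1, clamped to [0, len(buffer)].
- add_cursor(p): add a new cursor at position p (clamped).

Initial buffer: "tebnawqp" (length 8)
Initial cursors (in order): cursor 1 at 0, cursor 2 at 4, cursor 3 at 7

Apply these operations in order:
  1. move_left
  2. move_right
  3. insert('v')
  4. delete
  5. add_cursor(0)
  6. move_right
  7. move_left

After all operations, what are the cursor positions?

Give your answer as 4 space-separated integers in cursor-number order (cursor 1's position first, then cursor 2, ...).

After op 1 (move_left): buffer="tebnawqp" (len 8), cursors c1@0 c2@3 c3@6, authorship ........
After op 2 (move_right): buffer="tebnawqp" (len 8), cursors c1@1 c2@4 c3@7, authorship ........
After op 3 (insert('v')): buffer="tvebnvawqvp" (len 11), cursors c1@2 c2@6 c3@10, authorship .1...2...3.
After op 4 (delete): buffer="tebnawqp" (len 8), cursors c1@1 c2@4 c3@7, authorship ........
After op 5 (add_cursor(0)): buffer="tebnawqp" (len 8), cursors c4@0 c1@1 c2@4 c3@7, authorship ........
After op 6 (move_right): buffer="tebnawqp" (len 8), cursors c4@1 c1@2 c2@5 c3@8, authorship ........
After op 7 (move_left): buffer="tebnawqp" (len 8), cursors c4@0 c1@1 c2@4 c3@7, authorship ........

Answer: 1 4 7 0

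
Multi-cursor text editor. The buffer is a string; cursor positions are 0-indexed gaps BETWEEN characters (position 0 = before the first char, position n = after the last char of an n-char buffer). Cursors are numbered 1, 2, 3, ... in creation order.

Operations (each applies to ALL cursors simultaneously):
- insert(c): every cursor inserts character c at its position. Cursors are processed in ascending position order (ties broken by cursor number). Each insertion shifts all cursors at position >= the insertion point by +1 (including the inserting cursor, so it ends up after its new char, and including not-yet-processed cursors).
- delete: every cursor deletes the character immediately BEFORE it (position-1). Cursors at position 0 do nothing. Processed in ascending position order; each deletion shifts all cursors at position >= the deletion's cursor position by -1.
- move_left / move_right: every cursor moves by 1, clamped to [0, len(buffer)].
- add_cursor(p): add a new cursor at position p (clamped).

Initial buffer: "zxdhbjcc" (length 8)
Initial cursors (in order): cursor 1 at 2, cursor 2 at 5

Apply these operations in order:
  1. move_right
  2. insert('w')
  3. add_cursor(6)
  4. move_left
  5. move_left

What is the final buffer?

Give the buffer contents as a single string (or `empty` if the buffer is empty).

Answer: zxdwhbjwcc

Derivation:
After op 1 (move_right): buffer="zxdhbjcc" (len 8), cursors c1@3 c2@6, authorship ........
After op 2 (insert('w')): buffer="zxdwhbjwcc" (len 10), cursors c1@4 c2@8, authorship ...1...2..
After op 3 (add_cursor(6)): buffer="zxdwhbjwcc" (len 10), cursors c1@4 c3@6 c2@8, authorship ...1...2..
After op 4 (move_left): buffer="zxdwhbjwcc" (len 10), cursors c1@3 c3@5 c2@7, authorship ...1...2..
After op 5 (move_left): buffer="zxdwhbjwcc" (len 10), cursors c1@2 c3@4 c2@6, authorship ...1...2..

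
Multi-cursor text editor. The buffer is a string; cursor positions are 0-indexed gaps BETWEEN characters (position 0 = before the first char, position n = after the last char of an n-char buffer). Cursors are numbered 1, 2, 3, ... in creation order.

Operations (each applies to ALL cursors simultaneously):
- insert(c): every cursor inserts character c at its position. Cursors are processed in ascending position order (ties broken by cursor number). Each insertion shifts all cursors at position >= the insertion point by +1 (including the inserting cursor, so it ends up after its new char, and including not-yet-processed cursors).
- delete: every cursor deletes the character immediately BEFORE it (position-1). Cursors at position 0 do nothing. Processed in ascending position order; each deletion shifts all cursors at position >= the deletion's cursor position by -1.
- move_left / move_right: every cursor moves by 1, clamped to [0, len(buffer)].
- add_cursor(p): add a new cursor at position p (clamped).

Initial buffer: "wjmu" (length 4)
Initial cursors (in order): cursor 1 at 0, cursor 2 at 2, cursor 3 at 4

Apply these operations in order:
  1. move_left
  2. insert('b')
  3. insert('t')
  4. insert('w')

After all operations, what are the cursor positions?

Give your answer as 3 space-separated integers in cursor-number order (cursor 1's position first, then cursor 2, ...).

After op 1 (move_left): buffer="wjmu" (len 4), cursors c1@0 c2@1 c3@3, authorship ....
After op 2 (insert('b')): buffer="bwbjmbu" (len 7), cursors c1@1 c2@3 c3@6, authorship 1.2..3.
After op 3 (insert('t')): buffer="btwbtjmbtu" (len 10), cursors c1@2 c2@5 c3@9, authorship 11.22..33.
After op 4 (insert('w')): buffer="btwwbtwjmbtwu" (len 13), cursors c1@3 c2@7 c3@12, authorship 111.222..333.

Answer: 3 7 12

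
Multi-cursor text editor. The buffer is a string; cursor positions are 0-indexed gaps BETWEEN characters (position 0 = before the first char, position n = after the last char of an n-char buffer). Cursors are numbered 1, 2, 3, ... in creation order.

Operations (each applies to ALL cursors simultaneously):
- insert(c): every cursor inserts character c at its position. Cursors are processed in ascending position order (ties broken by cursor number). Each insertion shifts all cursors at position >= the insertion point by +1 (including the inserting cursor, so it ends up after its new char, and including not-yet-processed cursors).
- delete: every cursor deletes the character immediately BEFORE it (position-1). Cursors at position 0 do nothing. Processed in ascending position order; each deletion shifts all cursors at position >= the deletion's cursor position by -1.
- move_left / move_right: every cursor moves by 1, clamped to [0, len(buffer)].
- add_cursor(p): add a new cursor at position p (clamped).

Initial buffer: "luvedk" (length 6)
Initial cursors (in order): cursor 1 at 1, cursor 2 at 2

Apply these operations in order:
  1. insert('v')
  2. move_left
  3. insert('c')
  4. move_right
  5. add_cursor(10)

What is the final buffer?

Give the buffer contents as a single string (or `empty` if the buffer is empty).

After op 1 (insert('v')): buffer="lvuvvedk" (len 8), cursors c1@2 c2@4, authorship .1.2....
After op 2 (move_left): buffer="lvuvvedk" (len 8), cursors c1@1 c2@3, authorship .1.2....
After op 3 (insert('c')): buffer="lcvucvvedk" (len 10), cursors c1@2 c2@5, authorship .11.22....
After op 4 (move_right): buffer="lcvucvvedk" (len 10), cursors c1@3 c2@6, authorship .11.22....
After op 5 (add_cursor(10)): buffer="lcvucvvedk" (len 10), cursors c1@3 c2@6 c3@10, authorship .11.22....

Answer: lcvucvvedk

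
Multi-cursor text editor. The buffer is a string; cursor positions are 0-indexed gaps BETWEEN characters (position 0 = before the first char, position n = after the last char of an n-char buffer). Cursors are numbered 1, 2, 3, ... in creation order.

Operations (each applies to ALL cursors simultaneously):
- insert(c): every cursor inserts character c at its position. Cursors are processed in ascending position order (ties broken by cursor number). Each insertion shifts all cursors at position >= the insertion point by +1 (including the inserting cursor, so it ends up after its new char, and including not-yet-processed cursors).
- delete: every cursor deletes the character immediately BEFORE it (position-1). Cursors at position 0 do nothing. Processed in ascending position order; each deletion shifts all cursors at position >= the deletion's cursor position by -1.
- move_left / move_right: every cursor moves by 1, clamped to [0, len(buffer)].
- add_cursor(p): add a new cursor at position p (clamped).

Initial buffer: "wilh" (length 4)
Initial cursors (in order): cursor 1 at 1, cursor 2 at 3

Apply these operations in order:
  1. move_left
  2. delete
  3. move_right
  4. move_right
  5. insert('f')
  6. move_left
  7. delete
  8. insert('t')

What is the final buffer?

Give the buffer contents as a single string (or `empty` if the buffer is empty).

After op 1 (move_left): buffer="wilh" (len 4), cursors c1@0 c2@2, authorship ....
After op 2 (delete): buffer="wlh" (len 3), cursors c1@0 c2@1, authorship ...
After op 3 (move_right): buffer="wlh" (len 3), cursors c1@1 c2@2, authorship ...
After op 4 (move_right): buffer="wlh" (len 3), cursors c1@2 c2@3, authorship ...
After op 5 (insert('f')): buffer="wlfhf" (len 5), cursors c1@3 c2@5, authorship ..1.2
After op 6 (move_left): buffer="wlfhf" (len 5), cursors c1@2 c2@4, authorship ..1.2
After op 7 (delete): buffer="wff" (len 3), cursors c1@1 c2@2, authorship .12
After op 8 (insert('t')): buffer="wtftf" (len 5), cursors c1@2 c2@4, authorship .1122

Answer: wtftf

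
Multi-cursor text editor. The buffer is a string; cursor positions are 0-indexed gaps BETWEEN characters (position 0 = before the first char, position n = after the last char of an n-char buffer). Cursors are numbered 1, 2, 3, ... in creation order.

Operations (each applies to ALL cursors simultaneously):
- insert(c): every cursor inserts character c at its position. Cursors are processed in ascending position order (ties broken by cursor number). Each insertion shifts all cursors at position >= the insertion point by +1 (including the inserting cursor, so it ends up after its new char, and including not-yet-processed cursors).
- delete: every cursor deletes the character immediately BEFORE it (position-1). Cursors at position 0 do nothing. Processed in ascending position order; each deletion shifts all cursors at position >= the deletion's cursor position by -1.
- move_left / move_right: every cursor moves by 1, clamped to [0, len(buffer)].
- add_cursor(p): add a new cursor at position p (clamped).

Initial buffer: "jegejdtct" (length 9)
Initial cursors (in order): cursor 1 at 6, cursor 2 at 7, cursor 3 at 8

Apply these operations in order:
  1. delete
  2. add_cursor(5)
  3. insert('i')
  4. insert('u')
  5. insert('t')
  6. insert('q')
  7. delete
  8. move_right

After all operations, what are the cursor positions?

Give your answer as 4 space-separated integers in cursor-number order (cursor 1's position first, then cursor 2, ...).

Answer: 18 18 18 18

Derivation:
After op 1 (delete): buffer="jegejt" (len 6), cursors c1@5 c2@5 c3@5, authorship ......
After op 2 (add_cursor(5)): buffer="jegejt" (len 6), cursors c1@5 c2@5 c3@5 c4@5, authorship ......
After op 3 (insert('i')): buffer="jegejiiiit" (len 10), cursors c1@9 c2@9 c3@9 c4@9, authorship .....1234.
After op 4 (insert('u')): buffer="jegejiiiiuuuut" (len 14), cursors c1@13 c2@13 c3@13 c4@13, authorship .....12341234.
After op 5 (insert('t')): buffer="jegejiiiiuuuuttttt" (len 18), cursors c1@17 c2@17 c3@17 c4@17, authorship .....123412341234.
After op 6 (insert('q')): buffer="jegejiiiiuuuuttttqqqqt" (len 22), cursors c1@21 c2@21 c3@21 c4@21, authorship .....1234123412341234.
After op 7 (delete): buffer="jegejiiiiuuuuttttt" (len 18), cursors c1@17 c2@17 c3@17 c4@17, authorship .....123412341234.
After op 8 (move_right): buffer="jegejiiiiuuuuttttt" (len 18), cursors c1@18 c2@18 c3@18 c4@18, authorship .....123412341234.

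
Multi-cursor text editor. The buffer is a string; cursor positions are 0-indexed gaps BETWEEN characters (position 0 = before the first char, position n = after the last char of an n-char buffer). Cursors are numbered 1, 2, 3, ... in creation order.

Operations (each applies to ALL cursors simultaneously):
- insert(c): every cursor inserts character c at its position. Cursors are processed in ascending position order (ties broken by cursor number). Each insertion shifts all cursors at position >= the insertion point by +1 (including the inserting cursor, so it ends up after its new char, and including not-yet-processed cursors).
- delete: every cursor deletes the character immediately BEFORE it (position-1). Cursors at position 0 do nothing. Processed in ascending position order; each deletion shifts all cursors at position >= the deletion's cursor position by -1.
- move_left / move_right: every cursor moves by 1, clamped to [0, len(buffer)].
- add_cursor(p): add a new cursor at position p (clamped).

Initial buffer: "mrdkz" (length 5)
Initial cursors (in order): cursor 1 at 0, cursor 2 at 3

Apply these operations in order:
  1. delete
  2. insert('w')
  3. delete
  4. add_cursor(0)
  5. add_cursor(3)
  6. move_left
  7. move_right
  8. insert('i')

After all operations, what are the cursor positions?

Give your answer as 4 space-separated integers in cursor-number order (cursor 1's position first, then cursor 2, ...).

Answer: 3 5 3 7

Derivation:
After op 1 (delete): buffer="mrkz" (len 4), cursors c1@0 c2@2, authorship ....
After op 2 (insert('w')): buffer="wmrwkz" (len 6), cursors c1@1 c2@4, authorship 1..2..
After op 3 (delete): buffer="mrkz" (len 4), cursors c1@0 c2@2, authorship ....
After op 4 (add_cursor(0)): buffer="mrkz" (len 4), cursors c1@0 c3@0 c2@2, authorship ....
After op 5 (add_cursor(3)): buffer="mrkz" (len 4), cursors c1@0 c3@0 c2@2 c4@3, authorship ....
After op 6 (move_left): buffer="mrkz" (len 4), cursors c1@0 c3@0 c2@1 c4@2, authorship ....
After op 7 (move_right): buffer="mrkz" (len 4), cursors c1@1 c3@1 c2@2 c4@3, authorship ....
After op 8 (insert('i')): buffer="miirikiz" (len 8), cursors c1@3 c3@3 c2@5 c4@7, authorship .13.2.4.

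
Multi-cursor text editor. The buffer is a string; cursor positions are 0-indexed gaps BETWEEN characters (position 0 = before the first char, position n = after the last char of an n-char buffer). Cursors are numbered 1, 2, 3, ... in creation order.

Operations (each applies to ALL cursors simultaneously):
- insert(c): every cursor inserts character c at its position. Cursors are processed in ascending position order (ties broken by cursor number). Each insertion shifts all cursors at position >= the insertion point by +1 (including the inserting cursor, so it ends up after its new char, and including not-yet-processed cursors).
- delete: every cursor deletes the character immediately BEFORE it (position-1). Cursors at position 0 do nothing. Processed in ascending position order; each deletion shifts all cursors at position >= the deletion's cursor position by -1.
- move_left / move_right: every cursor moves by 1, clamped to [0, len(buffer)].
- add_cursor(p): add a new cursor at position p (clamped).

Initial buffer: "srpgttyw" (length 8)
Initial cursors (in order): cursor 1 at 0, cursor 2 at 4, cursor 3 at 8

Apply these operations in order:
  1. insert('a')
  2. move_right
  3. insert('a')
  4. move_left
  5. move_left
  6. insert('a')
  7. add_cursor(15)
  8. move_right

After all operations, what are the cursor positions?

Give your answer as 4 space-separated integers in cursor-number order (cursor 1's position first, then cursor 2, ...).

After op 1 (insert('a')): buffer="asrpgattywa" (len 11), cursors c1@1 c2@6 c3@11, authorship 1....2....3
After op 2 (move_right): buffer="asrpgattywa" (len 11), cursors c1@2 c2@7 c3@11, authorship 1....2....3
After op 3 (insert('a')): buffer="asarpgatatywaa" (len 14), cursors c1@3 c2@9 c3@14, authorship 1.1...2.2...33
After op 4 (move_left): buffer="asarpgatatywaa" (len 14), cursors c1@2 c2@8 c3@13, authorship 1.1...2.2...33
After op 5 (move_left): buffer="asarpgatatywaa" (len 14), cursors c1@1 c2@7 c3@12, authorship 1.1...2.2...33
After op 6 (insert('a')): buffer="aasarpgaatatywaaa" (len 17), cursors c1@2 c2@9 c3@15, authorship 11.1...22.2...333
After op 7 (add_cursor(15)): buffer="aasarpgaatatywaaa" (len 17), cursors c1@2 c2@9 c3@15 c4@15, authorship 11.1...22.2...333
After op 8 (move_right): buffer="aasarpgaatatywaaa" (len 17), cursors c1@3 c2@10 c3@16 c4@16, authorship 11.1...22.2...333

Answer: 3 10 16 16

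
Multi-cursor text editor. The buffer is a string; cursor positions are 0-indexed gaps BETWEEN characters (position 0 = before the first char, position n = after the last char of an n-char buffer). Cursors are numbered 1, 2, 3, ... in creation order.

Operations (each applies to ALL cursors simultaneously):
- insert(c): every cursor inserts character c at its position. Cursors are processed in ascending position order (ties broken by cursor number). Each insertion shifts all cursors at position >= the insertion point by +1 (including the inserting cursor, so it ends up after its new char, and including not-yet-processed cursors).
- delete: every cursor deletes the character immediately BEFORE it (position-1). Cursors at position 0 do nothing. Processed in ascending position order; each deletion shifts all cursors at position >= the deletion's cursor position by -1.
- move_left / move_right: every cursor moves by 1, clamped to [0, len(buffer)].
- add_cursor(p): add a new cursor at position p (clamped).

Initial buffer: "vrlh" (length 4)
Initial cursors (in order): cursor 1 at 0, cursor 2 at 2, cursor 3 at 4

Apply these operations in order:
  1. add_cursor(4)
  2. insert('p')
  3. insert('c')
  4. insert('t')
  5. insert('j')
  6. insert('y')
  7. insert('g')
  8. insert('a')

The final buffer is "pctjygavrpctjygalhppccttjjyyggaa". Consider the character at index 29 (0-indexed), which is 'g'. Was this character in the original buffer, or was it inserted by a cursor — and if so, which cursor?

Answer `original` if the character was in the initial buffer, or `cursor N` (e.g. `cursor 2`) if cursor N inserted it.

After op 1 (add_cursor(4)): buffer="vrlh" (len 4), cursors c1@0 c2@2 c3@4 c4@4, authorship ....
After op 2 (insert('p')): buffer="pvrplhpp" (len 8), cursors c1@1 c2@4 c3@8 c4@8, authorship 1..2..34
After op 3 (insert('c')): buffer="pcvrpclhppcc" (len 12), cursors c1@2 c2@6 c3@12 c4@12, authorship 11..22..3434
After op 4 (insert('t')): buffer="pctvrpctlhppcctt" (len 16), cursors c1@3 c2@8 c3@16 c4@16, authorship 111..222..343434
After op 5 (insert('j')): buffer="pctjvrpctjlhppccttjj" (len 20), cursors c1@4 c2@10 c3@20 c4@20, authorship 1111..2222..34343434
After op 6 (insert('y')): buffer="pctjyvrpctjylhppccttjjyy" (len 24), cursors c1@5 c2@12 c3@24 c4@24, authorship 11111..22222..3434343434
After op 7 (insert('g')): buffer="pctjygvrpctjyglhppccttjjyygg" (len 28), cursors c1@6 c2@14 c3@28 c4@28, authorship 111111..222222..343434343434
After op 8 (insert('a')): buffer="pctjygavrpctjygalhppccttjjyyggaa" (len 32), cursors c1@7 c2@16 c3@32 c4@32, authorship 1111111..2222222..34343434343434
Authorship (.=original, N=cursor N): 1 1 1 1 1 1 1 . . 2 2 2 2 2 2 2 . . 3 4 3 4 3 4 3 4 3 4 3 4 3 4
Index 29: author = 4

Answer: cursor 4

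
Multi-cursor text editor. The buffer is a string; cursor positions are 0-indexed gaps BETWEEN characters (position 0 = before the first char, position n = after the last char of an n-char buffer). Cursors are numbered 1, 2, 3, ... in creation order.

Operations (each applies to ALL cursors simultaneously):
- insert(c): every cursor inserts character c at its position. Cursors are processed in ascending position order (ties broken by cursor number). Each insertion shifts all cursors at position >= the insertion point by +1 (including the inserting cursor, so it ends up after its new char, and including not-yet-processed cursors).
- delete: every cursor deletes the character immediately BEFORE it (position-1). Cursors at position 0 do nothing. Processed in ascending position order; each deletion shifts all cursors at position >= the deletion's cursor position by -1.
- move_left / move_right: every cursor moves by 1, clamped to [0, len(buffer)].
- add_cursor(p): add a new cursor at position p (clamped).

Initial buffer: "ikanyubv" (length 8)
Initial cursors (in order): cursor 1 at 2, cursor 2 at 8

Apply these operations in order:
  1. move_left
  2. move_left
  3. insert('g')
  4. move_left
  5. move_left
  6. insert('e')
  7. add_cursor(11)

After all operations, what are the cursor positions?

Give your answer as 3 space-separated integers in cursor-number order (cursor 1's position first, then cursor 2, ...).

Answer: 1 8 11

Derivation:
After op 1 (move_left): buffer="ikanyubv" (len 8), cursors c1@1 c2@7, authorship ........
After op 2 (move_left): buffer="ikanyubv" (len 8), cursors c1@0 c2@6, authorship ........
After op 3 (insert('g')): buffer="gikanyugbv" (len 10), cursors c1@1 c2@8, authorship 1......2..
After op 4 (move_left): buffer="gikanyugbv" (len 10), cursors c1@0 c2@7, authorship 1......2..
After op 5 (move_left): buffer="gikanyugbv" (len 10), cursors c1@0 c2@6, authorship 1......2..
After op 6 (insert('e')): buffer="egikanyeugbv" (len 12), cursors c1@1 c2@8, authorship 11.....2.2..
After op 7 (add_cursor(11)): buffer="egikanyeugbv" (len 12), cursors c1@1 c2@8 c3@11, authorship 11.....2.2..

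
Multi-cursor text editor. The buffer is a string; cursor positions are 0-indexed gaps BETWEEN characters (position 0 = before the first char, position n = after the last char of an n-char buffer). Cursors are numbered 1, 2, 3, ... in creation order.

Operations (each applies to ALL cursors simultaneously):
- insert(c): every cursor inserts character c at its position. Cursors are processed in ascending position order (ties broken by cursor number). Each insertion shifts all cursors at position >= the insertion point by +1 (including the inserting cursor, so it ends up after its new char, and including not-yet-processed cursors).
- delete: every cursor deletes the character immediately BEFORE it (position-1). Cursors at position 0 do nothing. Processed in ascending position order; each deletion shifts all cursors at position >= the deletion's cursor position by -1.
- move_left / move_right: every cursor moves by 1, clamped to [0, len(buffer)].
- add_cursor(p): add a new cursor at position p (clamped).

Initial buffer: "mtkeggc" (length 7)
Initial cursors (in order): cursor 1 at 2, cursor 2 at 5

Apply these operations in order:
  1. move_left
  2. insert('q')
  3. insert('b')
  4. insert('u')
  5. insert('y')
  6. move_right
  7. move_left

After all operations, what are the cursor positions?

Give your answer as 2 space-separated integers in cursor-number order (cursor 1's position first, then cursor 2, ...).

Answer: 5 12

Derivation:
After op 1 (move_left): buffer="mtkeggc" (len 7), cursors c1@1 c2@4, authorship .......
After op 2 (insert('q')): buffer="mqtkeqggc" (len 9), cursors c1@2 c2@6, authorship .1...2...
After op 3 (insert('b')): buffer="mqbtkeqbggc" (len 11), cursors c1@3 c2@8, authorship .11...22...
After op 4 (insert('u')): buffer="mqbutkeqbuggc" (len 13), cursors c1@4 c2@10, authorship .111...222...
After op 5 (insert('y')): buffer="mqbuytkeqbuyggc" (len 15), cursors c1@5 c2@12, authorship .1111...2222...
After op 6 (move_right): buffer="mqbuytkeqbuyggc" (len 15), cursors c1@6 c2@13, authorship .1111...2222...
After op 7 (move_left): buffer="mqbuytkeqbuyggc" (len 15), cursors c1@5 c2@12, authorship .1111...2222...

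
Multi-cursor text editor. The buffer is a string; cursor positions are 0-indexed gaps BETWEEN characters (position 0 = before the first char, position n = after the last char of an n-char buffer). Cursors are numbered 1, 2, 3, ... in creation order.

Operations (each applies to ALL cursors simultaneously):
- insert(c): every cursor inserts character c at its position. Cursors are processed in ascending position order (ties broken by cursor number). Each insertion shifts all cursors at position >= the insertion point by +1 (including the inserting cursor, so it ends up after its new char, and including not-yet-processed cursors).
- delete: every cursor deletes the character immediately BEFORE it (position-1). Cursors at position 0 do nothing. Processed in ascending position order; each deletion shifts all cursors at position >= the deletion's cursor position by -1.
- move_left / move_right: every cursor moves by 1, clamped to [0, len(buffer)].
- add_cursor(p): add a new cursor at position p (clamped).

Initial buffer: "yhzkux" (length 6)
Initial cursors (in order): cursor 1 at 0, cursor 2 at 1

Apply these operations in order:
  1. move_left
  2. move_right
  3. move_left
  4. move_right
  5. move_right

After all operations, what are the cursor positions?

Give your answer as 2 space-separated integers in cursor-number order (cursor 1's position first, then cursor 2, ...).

Answer: 2 2

Derivation:
After op 1 (move_left): buffer="yhzkux" (len 6), cursors c1@0 c2@0, authorship ......
After op 2 (move_right): buffer="yhzkux" (len 6), cursors c1@1 c2@1, authorship ......
After op 3 (move_left): buffer="yhzkux" (len 6), cursors c1@0 c2@0, authorship ......
After op 4 (move_right): buffer="yhzkux" (len 6), cursors c1@1 c2@1, authorship ......
After op 5 (move_right): buffer="yhzkux" (len 6), cursors c1@2 c2@2, authorship ......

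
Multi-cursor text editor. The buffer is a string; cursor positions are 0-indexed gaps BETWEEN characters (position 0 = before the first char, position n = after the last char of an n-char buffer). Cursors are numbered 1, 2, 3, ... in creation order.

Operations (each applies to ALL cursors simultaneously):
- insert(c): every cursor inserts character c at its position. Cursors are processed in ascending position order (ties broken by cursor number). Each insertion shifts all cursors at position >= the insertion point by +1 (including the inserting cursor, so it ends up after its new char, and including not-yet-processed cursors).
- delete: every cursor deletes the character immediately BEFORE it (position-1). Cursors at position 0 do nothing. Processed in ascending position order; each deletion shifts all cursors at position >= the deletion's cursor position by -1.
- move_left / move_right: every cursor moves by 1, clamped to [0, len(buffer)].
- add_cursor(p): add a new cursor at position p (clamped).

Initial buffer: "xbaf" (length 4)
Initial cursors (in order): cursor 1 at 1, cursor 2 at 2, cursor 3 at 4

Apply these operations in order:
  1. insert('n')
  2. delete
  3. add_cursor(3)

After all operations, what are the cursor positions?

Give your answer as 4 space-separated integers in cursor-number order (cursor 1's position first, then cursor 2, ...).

After op 1 (insert('n')): buffer="xnbnafn" (len 7), cursors c1@2 c2@4 c3@7, authorship .1.2..3
After op 2 (delete): buffer="xbaf" (len 4), cursors c1@1 c2@2 c3@4, authorship ....
After op 3 (add_cursor(3)): buffer="xbaf" (len 4), cursors c1@1 c2@2 c4@3 c3@4, authorship ....

Answer: 1 2 4 3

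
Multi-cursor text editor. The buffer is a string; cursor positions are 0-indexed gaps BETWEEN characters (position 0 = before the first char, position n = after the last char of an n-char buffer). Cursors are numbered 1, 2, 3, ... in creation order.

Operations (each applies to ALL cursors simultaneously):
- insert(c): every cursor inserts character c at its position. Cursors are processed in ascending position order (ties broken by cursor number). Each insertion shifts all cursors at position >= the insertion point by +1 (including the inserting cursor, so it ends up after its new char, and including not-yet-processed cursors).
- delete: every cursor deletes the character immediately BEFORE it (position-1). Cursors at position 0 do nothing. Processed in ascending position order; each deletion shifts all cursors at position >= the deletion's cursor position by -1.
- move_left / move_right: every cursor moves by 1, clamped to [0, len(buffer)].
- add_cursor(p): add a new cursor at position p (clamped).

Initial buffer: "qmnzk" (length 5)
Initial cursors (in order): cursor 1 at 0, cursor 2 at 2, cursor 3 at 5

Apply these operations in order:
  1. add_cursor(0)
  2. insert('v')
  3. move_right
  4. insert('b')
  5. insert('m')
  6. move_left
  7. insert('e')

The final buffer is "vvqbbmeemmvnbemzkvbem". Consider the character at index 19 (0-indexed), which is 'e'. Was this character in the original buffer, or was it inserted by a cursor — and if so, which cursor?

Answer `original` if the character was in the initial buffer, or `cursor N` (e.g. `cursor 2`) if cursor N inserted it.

Answer: cursor 3

Derivation:
After op 1 (add_cursor(0)): buffer="qmnzk" (len 5), cursors c1@0 c4@0 c2@2 c3@5, authorship .....
After op 2 (insert('v')): buffer="vvqmvnzkv" (len 9), cursors c1@2 c4@2 c2@5 c3@9, authorship 14..2...3
After op 3 (move_right): buffer="vvqmvnzkv" (len 9), cursors c1@3 c4@3 c2@6 c3@9, authorship 14..2...3
After op 4 (insert('b')): buffer="vvqbbmvnbzkvb" (len 13), cursors c1@5 c4@5 c2@9 c3@13, authorship 14.14.2.2..33
After op 5 (insert('m')): buffer="vvqbbmmmvnbmzkvbm" (len 17), cursors c1@7 c4@7 c2@12 c3@17, authorship 14.1414.2.22..333
After op 6 (move_left): buffer="vvqbbmmmvnbmzkvbm" (len 17), cursors c1@6 c4@6 c2@11 c3@16, authorship 14.1414.2.22..333
After op 7 (insert('e')): buffer="vvqbbmeemmvnbemzkvbem" (len 21), cursors c1@8 c4@8 c2@14 c3@20, authorship 14.141144.2.222..3333
Authorship (.=original, N=cursor N): 1 4 . 1 4 1 1 4 4 . 2 . 2 2 2 . . 3 3 3 3
Index 19: author = 3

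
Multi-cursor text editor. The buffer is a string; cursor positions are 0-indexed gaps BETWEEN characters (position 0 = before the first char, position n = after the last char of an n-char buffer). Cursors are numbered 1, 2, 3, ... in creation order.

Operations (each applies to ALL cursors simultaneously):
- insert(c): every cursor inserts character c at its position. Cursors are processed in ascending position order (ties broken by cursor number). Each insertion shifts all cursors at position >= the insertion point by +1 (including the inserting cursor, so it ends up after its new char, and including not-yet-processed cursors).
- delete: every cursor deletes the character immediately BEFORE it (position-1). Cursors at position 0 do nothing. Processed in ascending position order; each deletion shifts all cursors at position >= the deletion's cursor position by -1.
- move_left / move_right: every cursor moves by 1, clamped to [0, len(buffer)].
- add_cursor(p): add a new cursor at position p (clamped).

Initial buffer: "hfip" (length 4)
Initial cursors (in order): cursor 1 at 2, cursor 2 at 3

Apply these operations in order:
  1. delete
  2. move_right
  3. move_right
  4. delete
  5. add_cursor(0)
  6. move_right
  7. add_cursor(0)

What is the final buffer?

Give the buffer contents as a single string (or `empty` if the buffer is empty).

Answer: empty

Derivation:
After op 1 (delete): buffer="hp" (len 2), cursors c1@1 c2@1, authorship ..
After op 2 (move_right): buffer="hp" (len 2), cursors c1@2 c2@2, authorship ..
After op 3 (move_right): buffer="hp" (len 2), cursors c1@2 c2@2, authorship ..
After op 4 (delete): buffer="" (len 0), cursors c1@0 c2@0, authorship 
After op 5 (add_cursor(0)): buffer="" (len 0), cursors c1@0 c2@0 c3@0, authorship 
After op 6 (move_right): buffer="" (len 0), cursors c1@0 c2@0 c3@0, authorship 
After op 7 (add_cursor(0)): buffer="" (len 0), cursors c1@0 c2@0 c3@0 c4@0, authorship 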